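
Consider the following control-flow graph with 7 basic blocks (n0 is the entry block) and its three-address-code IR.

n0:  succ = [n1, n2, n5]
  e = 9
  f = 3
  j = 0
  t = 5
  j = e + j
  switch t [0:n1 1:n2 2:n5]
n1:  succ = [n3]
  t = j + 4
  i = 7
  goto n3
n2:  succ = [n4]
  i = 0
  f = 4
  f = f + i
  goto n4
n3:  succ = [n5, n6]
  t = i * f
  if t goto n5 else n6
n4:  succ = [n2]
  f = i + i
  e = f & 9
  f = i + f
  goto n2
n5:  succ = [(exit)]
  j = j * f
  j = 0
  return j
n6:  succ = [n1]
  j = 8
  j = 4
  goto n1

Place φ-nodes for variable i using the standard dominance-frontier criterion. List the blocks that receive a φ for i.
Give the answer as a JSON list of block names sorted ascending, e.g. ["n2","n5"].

Answer: ["n1", "n2", "n5"]

Analysis:
idom tree: n1←n0 n2←n0 n3←n1 n4←n2 n5←n0 n6←n3
Dom∩ at merges:
  n1: preds {n0,n6}: {n0} ∩ {n0,n1,n3,n6} = {n0}; idom=n0
  n2: preds {n0,n4}: {n0} ∩ {n0,n2,n4} = {n0}; idom=n0
  n5: preds {n0,n3}: {n0} ∩ {n0,n1,n3} = {n0}; idom=n0

Frontier:
  n1←n0: walk · to n0
  n1←n6: walk n6→n3→n1 to n0
  n2←n0: walk · to n0
  n2←n4: walk n4→n2 to n0
  n5←n0: walk · to n0
  n5←n3: walk n3→n1 to n0
  DF(n0)=∅
  DF(n1)={n1,n5}
  DF(n2)={n2}
  DF(n3)={n1,n5}
  DF(n4)={n2}
  DF(n5)=∅
  DF(n6)={n1}

φ for i: defs {n1,n2}
  DF⁺ = {n1,n2,n5}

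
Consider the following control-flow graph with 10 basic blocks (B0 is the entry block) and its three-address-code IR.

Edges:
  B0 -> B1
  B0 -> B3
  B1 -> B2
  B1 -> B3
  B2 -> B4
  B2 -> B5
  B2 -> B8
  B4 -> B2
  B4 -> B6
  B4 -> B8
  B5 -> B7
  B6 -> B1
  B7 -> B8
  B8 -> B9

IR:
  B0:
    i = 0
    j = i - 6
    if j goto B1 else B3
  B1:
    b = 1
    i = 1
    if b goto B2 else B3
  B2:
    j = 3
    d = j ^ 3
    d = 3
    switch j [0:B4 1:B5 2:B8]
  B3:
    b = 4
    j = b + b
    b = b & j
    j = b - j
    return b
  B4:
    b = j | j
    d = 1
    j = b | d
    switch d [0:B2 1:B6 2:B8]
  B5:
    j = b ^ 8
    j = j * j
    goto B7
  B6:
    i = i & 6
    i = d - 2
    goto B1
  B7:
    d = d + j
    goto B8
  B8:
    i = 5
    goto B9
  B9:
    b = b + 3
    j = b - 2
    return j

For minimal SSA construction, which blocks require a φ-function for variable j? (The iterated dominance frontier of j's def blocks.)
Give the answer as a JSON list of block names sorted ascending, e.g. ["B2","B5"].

idom tree: B1←B0 B2←B1 B3←B0 B4←B2 B5←B2 B6←B4 B7←B5 B8←B2 B9←B8
Dom at joins:
  B1: preds {B0,B6}: {B0} ∩ {B0,B1,B2,B4,B6} = {B0}; idom=B0
  B2: preds {B1,B4}: {B0,B1} ∩ {B0,B1,B2,B4} = {B0,B1}; idom=B1
  B3: preds {B0,B1}: {B0} ∩ {B0,B1} = {B0}; idom=B0
  B8: preds {B2,B4,B7}: {B0,B1,B2} ∩ {B0,B1,B2,B4} ∩ {B0,B1,B2,B5,B7} = {B0,B1,B2}; idom=B2

DF walk-up:
  B1←B0: walk · to B0
  B1←B6: walk B6→B4→B2→B1 to B0
  B2←B1: walk · to B1
  B2←B4: walk B4→B2 to B1
  B3←B0: walk · to B0
  B3←B1: walk B1 to B0
  B8←B2: walk · to B2
  B8←B4: walk B4 to B2
  B8←B7: walk B7→B5 to B2
  B0 → ∅
  B1 → {B1,B3}
  B2 → {B1,B2}
  B3 → ∅
  B4 → {B1,B2,B8}
  B5 → {B8}
  B6 → {B1}
  B7 → {B8}
  B8 → ∅
  B9 → ∅

φ for j: defs {B0,B2,B3,B4,B5,B9}
  DF⁺ = {B1,B2,B3,B8}

Answer: ["B1", "B2", "B3", "B8"]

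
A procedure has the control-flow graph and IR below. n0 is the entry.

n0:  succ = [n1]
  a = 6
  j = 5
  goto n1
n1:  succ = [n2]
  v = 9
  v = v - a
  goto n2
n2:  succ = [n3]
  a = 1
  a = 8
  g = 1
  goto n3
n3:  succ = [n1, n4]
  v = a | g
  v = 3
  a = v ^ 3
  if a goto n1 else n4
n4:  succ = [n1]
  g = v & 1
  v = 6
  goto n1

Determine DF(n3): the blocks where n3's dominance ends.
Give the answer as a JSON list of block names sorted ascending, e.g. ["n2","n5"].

Answer: ["n1"]

Working:
idom tree: n1←n0 n2←n1 n3←n2 n4←n3
Dom at joins:
  n1: preds {n0,n3,n4}: {n0} ∩ {n0,n1,n2,n3} ∩ {n0,n1,n2,n3,n4} = {n0}; idom=n0

DF derivation:
  join n1 pred n0: · stop@n0
  join n1 pred n3: n3→n2→n1 stop@n0
  join n1 pred n4: n4→n3→n2→n1 stop@n0
  DF(n0)=∅
  DF(n1)={n1}
  DF(n2)={n1}
  DF(n3)={n1}
  DF(n4)={n1}

DF(n3) = ["n1"]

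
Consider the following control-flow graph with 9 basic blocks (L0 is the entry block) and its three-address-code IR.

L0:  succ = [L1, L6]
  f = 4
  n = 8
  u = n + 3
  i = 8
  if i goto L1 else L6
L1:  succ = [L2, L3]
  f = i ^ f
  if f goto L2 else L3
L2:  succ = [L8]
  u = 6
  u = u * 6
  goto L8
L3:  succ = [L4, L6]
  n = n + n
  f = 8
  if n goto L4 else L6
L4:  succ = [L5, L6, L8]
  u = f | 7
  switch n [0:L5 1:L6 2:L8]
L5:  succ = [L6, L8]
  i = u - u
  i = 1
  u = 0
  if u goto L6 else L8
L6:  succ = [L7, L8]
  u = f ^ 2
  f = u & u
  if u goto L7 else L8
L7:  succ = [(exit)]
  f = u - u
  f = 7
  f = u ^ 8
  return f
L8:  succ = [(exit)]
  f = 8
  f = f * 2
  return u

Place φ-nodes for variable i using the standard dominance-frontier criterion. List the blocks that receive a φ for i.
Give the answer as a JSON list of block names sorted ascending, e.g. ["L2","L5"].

Answer: ["L6", "L8"]

Analysis:
idom tree: L1←L0 L2←L1 L3←L1 L4←L3 L5←L4 L6←L0 L7←L6 L8←L0
Dom∩ at merges:
  L6: preds {L0,L3,L4,L5}: {L0} ∩ {L0,L1,L3} ∩ {L0,L1,L3,L4} ∩ {L0,L1,L3,L4,L5} = {L0}; idom=L0
  L8: preds {L2,L4,L5,L6}: {L0,L1,L2} ∩ {L0,L1,L3,L4} ∩ {L0,L1,L3,L4,L5} ∩ {L0,L6} = {L0}; idom=L0

DF walk-up:
  join L6 pred L0: · stop@L0
  join L6 pred L3: L3→L1 stop@L0
  join L6 pred L4: L4→L3→L1 stop@L0
  join L6 pred L5: L5→L4→L3→L1 stop@L0
  join L8 pred L2: L2→L1 stop@L0
  join L8 pred L4: L4→L3→L1 stop@L0
  join L8 pred L5: L5→L4→L3→L1 stop@L0
  join L8 pred L6: L6 stop@L0
  L0: DF=∅
  L1: DF={L6,L8}
  L2: DF={L8}
  L3: DF={L6,L8}
  L4: DF={L6,L8}
  L5: DF={L6,L8}
  L6: DF={L8}
  L7: DF=∅
  L8: DF=∅

φ for i: defs {L0,L5}
  DF⁺ = {L6,L8}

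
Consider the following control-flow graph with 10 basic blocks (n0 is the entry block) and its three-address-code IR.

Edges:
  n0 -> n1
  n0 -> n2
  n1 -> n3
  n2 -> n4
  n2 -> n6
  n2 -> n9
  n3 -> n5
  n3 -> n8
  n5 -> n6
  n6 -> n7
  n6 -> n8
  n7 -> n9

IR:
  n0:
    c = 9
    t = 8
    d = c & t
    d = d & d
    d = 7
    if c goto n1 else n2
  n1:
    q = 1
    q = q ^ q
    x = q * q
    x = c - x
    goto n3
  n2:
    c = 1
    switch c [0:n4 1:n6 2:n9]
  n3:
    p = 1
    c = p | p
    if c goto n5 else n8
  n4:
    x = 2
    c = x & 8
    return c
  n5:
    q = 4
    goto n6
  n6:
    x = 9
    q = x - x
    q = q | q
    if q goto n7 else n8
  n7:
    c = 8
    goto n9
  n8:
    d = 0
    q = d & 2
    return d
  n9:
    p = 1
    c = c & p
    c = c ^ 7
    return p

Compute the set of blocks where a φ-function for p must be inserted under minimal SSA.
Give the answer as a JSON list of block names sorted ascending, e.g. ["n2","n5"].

idom tree: n1←n0 n2←n0 n3←n1 n4←n2 n5←n3 n6←n0 n7←n6 n8←n0 n9←n0
Dom at joins:
  n6: preds {n2,n5}: {n0,n2} ∩ {n0,n1,n3,n5} = {n0}; idom=n0
  n8: preds {n3,n6}: {n0,n1,n3} ∩ {n0,n6} = {n0}; idom=n0
  n9: preds {n2,n7}: {n0,n2} ∩ {n0,n6,n7} = {n0}; idom=n0

DF walk-up:
  join n6 pred n2: n2 stop@n0
  join n6 pred n5: n5→n3→n1 stop@n0
  join n8 pred n3: n3→n1 stop@n0
  join n8 pred n6: n6 stop@n0
  join n9 pred n2: n2 stop@n0
  join n9 pred n7: n7→n6 stop@n0
  n0 → ∅
  n1 → {n6,n8}
  n2 → {n6,n9}
  n3 → {n6,n8}
  n4 → ∅
  n5 → {n6}
  n6 → {n8,n9}
  n7 → {n9}
  n8 → ∅
  n9 → ∅

φ for p: defs {n3,n9}
  DF⁺ = {n6,n8,n9}

Answer: ["n6", "n8", "n9"]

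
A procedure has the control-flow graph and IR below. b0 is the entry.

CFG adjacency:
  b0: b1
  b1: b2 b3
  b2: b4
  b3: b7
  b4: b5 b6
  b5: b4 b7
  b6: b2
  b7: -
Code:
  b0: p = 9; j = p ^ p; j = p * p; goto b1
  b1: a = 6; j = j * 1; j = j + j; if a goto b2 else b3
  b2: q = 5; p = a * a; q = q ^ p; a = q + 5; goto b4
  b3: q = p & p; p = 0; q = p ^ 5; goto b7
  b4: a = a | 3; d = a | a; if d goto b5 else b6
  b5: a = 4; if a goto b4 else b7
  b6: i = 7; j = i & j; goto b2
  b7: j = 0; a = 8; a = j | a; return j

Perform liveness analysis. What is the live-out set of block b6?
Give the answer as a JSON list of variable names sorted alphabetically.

Answer: ["a", "j"]

Analysis:
Per-block:
  b0: {j,p} / ∅
  b1: {a,j} / {j}
  b2: {a,p,q} / {a}
  b3: {p,q} / {p}
  b4: {a,d} / {a}
  b5: {a} / ∅
  b6: {i,j} / {j}
  b7: {a,j} / ∅

Liveness:
  b0 li=∅ lo={j,p}
  b1 li={j,p} lo={a,j,p}
  b2 li={a,j} lo={a,j}
  b3 li={p} lo=∅
  b4 li={a,j} lo={a,j}
  b5 li={j} lo={a,j}
  b6 li={a,j} lo={a,j}
  b7 li=∅ lo=∅

live-out(b6) = ["a", "j"]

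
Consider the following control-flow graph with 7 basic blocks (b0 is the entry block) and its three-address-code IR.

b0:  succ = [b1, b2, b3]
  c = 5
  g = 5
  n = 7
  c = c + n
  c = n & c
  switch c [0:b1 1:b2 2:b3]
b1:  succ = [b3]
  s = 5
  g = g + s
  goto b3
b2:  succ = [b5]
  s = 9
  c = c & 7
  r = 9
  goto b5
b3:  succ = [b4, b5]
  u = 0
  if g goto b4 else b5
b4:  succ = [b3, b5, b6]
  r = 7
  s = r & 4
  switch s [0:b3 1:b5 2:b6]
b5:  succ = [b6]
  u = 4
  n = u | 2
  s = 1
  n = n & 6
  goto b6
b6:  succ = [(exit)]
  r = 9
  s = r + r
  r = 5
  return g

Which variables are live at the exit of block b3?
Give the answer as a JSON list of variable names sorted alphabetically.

def/use:
  b0: {c,g,n} / ∅
  b1: {g,s} / {g}
  b2: {c,r,s} / {c}
  b3: {u} / {g}
  b4: {r,s} / ∅
  b5: {n,s,u} / ∅
  b6: {r,s} / {g}

Backward fixpoint:
  live b0: ∅→{c,g}
  live b1: {g}→{g}
  live b2: {c,g}→{g}
  live b3: {g}→{g}
  live b4: {g}→{g}
  live b5: {g}→{g}
  live b6: {g}→∅

live-out(b3) = ["g"]

Answer: ["g"]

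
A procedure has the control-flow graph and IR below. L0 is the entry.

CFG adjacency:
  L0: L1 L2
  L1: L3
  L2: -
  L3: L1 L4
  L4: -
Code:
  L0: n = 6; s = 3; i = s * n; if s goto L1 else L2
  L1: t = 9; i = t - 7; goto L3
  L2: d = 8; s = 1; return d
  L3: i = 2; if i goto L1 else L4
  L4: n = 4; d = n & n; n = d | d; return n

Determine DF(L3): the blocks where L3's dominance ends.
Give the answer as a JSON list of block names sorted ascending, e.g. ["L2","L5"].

Answer: ["L1"]

Analysis:
idom tree: L1←L0 L2←L0 L3←L1 L4←L3
Join-block Dom:
  L1: preds {L0,L3}: {L0} ∩ {L0,L1,L3} = {L0}; idom=L0

Frontier:
  L1←L0: walk · to L0
  L1←L3: walk L3→L1 to L0
  DF(L0)=∅
  DF(L1)={L1}
  DF(L2)=∅
  DF(L3)={L1}
  DF(L4)=∅

DF(L3) = ["L1"]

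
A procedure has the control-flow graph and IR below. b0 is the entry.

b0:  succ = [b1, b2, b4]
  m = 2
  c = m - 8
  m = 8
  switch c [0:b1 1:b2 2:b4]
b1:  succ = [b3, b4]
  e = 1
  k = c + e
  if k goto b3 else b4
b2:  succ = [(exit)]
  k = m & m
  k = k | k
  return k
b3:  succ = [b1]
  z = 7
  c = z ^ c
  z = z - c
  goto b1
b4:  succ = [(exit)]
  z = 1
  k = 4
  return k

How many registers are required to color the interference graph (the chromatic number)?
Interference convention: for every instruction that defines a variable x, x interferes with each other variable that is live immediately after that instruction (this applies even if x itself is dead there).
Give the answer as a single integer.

def/use:
  b0 def {c,m} use ∅
  b1 def {e,k} use {c}
  b2 def {k} use {m}
  b3 def {c,z} use {c}
  b4 def {k,z} use ∅

Backward fixpoint:
  live b0: ∅→{c,m}
  live b1: {c}→{c}
  live b2: {m}→∅
  live b3: {c}→{c}
  live b4: ∅→∅

Interfere edges:
  c: {e,k,m,z}
  e: {c}
  k: {c}
  m: {c}
  z: {c}

Chromatic number:
  {c,e} pairwise interfere (2-clique) ⇒ χ ≥ 2
  assign c→r0 e→r1 k→r1 m→r1 z→r1 — no edge inside a register ⇒ χ ≤ 2
  χ = 2

Answer: 2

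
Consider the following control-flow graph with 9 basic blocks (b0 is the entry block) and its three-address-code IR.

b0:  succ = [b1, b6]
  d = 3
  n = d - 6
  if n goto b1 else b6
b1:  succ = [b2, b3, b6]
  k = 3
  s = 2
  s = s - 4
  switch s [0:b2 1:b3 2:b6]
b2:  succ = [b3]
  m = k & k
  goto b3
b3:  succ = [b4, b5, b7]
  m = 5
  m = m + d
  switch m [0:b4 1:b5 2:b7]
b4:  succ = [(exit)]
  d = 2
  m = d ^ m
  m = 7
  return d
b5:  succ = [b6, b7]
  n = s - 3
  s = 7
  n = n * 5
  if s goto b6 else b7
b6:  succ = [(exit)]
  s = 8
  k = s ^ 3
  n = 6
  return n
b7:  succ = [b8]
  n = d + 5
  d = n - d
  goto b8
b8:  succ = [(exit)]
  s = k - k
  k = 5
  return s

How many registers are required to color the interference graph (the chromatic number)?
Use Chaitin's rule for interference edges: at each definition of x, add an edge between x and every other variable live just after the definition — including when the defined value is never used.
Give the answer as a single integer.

Answer: 4

Working:
Per-block:
  b0: def={d,n} ue=∅
  b1: def={k,s} ue=∅
  b2: def={m} ue={k}
  b3: def={m} ue={d}
  b4: def={d,m} ue={m}
  b5: def={n,s} ue={s}
  b6: def={k,n,s} ue=∅
  b7: def={d,n} ue={d}
  b8: def={k,s} ue={k}

Backward fixpoint:
  b0 li=∅ lo={d}
  b1 li={d} lo={d,k,s}
  b2 li={d,k,s} lo={d,k,s}
  b3 li={d,k,s} lo={d,k,m,s}
  b4 li={m} lo=∅
  b5 li={d,k,s} lo={d,k}
  b6 li=∅ lo=∅
  b7 li={d,k} lo={k}
  b8 li={k} lo=∅

Interfere edges:
  d↔{k,m,n,s}
  k↔{d,m,n,s}
  m↔{d,k,s}
  n↔{d,k,s}
  s↔{d,k,m,n}

Registers:
  clique {d,k,m,s} ⇒ need ≥ 4
  4-colouring: R0={d}  R1={k}  R2={s}  R3={m,n}
  χ = 4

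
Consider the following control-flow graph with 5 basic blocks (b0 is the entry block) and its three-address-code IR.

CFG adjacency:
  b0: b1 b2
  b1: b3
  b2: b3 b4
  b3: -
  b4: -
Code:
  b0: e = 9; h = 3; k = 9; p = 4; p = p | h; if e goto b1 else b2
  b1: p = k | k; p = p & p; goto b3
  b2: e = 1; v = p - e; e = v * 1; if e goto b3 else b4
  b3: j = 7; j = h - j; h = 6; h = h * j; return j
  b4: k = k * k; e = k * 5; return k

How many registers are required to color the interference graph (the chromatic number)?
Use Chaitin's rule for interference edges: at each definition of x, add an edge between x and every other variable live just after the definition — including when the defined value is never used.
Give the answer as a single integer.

Block summaries:
  b0: def={e,h,k,p} ue=∅
  b1: def={p} ue={k}
  b2: def={e,v} ue={p}
  b3: def={h,j} ue={h}
  b4: def={e,k} ue={k}

Liveness:
  b0: in=∅ out={h,k,p}
  b1: in={h,k} out={h}
  b2: in={h,k,p} out={h,k}
  b3: in={h} out=∅
  b4: in={k} out=∅

Conflict graph:
  e — {h,k,p}
  h — {e,j,k,p,v}
  j — {h}
  k — {e,h,p,v}
  p — {e,h,k}
  v — {h,k}

Registers:
  lower bound: {e,h,k,p} mutually conflict ⇒ χ ≥ 4
  assign e→c2 h→c0 j→c1 k→c1 p→c3 v→c2 — no edge inside a register ⇒ χ ≤ 4
  χ = 4

Answer: 4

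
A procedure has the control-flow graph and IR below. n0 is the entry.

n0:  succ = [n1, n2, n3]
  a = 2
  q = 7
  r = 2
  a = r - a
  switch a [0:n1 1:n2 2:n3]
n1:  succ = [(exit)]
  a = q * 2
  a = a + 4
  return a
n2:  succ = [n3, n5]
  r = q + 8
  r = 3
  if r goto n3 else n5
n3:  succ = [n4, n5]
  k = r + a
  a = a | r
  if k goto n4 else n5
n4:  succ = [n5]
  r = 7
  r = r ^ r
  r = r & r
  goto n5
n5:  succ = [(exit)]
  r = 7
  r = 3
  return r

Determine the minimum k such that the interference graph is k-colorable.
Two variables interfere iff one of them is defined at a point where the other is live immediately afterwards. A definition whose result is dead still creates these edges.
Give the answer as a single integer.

Per-block:
  n0: def={a,q,r} ue=∅
  n1: def={a} ue={q}
  n2: def={r} ue={q}
  n3: def={a,k} ue={a,r}
  n4: def={r} ue=∅
  n5: def={r} ue=∅

Backward fixpoint:
  n0: in=∅ out={a,q,r}
  n1: in={q} out=∅
  n2: in={a,q} out={a,r}
  n3: in={a,r} out=∅
  n4: in=∅ out=∅
  n5: in=∅ out=∅

Interference:
  a↔{k,q,r}
  k↔{a,r}
  q↔{a,r}
  r↔{a,k,q}

Registers:
  {a,k,r} pairwise interfere (3-clique) ⇒ χ ≥ 3
  assign a→c0 k→c2 q→c2 r→c1 — no edge inside a register ⇒ χ ≤ 3
  χ = 3

Answer: 3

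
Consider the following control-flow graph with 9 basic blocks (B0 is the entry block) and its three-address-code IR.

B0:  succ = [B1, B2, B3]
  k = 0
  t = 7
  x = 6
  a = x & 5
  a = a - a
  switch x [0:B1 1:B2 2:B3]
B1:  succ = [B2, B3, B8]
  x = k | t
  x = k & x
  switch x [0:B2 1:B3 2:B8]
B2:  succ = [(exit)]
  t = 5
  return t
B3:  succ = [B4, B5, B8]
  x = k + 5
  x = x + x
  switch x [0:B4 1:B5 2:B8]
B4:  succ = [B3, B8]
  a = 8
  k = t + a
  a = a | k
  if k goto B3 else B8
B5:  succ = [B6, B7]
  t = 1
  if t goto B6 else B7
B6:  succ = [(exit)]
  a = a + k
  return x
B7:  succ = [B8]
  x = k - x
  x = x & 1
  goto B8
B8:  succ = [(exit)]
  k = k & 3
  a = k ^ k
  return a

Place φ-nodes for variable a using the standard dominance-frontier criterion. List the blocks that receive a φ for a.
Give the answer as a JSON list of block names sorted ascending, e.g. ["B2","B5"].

Answer: ["B3", "B8"]

Working:
idom tree: B1←B0 B2←B0 B3←B0 B4←B3 B5←B3 B6←B5 B7←B5 B8←B0
Join-block Dom:
  B2: preds {B0,B1}: {B0} ∩ {B0,B1} = {B0}; idom=B0
  B3: preds {B0,B1,B4}: {B0} ∩ {B0,B1} ∩ {B0,B3,B4} = {B0}; idom=B0
  B8: preds {B1,B3,B4,B7}: {B0,B1} ∩ {B0,B3} ∩ {B0,B3,B4} ∩ {B0,B3,B5,B7} = {B0}; idom=B0

DF walk-up:
  B2←B0: walk · to B0
  B2←B1: walk B1 to B0
  B3←B0: walk · to B0
  B3←B1: walk B1 to B0
  B3←B4: walk B4→B3 to B0
  B8←B1: walk B1 to B0
  B8←B3: walk B3 to B0
  B8←B4: walk B4→B3 to B0
  B8←B7: walk B7→B5→B3 to B0
  DF(B0)=∅
  DF(B1)={B2,B3,B8}
  DF(B2)=∅
  DF(B3)={B3,B8}
  DF(B4)={B3,B8}
  DF(B5)={B8}
  DF(B6)=∅
  DF(B7)={B8}
  DF(B8)=∅

φ for a: defs {B0,B4,B6,B8}
  DF⁺ = {B3,B8}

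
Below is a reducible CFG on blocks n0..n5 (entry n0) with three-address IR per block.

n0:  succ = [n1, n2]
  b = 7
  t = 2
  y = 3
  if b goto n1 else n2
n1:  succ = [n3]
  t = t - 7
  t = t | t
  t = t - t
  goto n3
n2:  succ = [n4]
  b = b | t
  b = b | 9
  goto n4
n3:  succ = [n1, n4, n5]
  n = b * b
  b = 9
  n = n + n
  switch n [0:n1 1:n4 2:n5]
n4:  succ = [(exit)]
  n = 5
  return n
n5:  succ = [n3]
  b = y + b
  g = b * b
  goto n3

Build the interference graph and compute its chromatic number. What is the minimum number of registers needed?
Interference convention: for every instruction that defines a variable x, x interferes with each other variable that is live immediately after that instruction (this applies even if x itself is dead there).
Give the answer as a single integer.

Answer: 4

Derivation:
Per-block:
  n0: def={b,t,y} ue=∅
  n1: def={t} ue={t}
  n2: def={b} ue={b,t}
  n3: def={b,n} ue={b}
  n4: def={n} ue=∅
  n5: def={b,g} ue={b,y}

Backward fixpoint:
  live n0: ∅→{b,t,y}
  live n1: {b,t,y}→{b,t,y}
  live n2: {b,t}→∅
  live n3: {b,t,y}→{b,t,y}
  live n4: ∅→∅
  live n5: {b,t,y}→{b,t,y}

Conflict graph:
  b↔{g,n,t,y}
  g↔{b,t,y}
  n↔{b,t,y}
  t↔{b,g,n,y}
  y↔{b,g,n,t}

Registers:
  {b,g,t,y} pairwise interfere (4-clique) ⇒ χ ≥ 4
  4-colouring: R0={b}  R1={t}  R2={y}  R3={g,n}
  χ = 4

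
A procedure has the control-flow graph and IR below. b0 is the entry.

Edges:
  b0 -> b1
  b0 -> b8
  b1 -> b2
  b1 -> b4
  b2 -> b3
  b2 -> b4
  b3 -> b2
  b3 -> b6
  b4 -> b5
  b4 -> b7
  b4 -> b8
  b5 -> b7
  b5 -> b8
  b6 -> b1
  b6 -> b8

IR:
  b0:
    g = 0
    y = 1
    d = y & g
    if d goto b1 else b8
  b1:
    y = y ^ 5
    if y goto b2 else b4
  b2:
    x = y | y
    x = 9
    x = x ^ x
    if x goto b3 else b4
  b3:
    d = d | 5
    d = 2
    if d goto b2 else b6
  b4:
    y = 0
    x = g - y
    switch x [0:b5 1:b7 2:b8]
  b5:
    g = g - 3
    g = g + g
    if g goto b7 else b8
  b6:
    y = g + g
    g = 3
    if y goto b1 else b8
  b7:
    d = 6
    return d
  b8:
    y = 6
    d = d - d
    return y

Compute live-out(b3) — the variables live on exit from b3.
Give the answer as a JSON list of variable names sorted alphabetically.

Answer: ["d", "g", "y"]

Analysis:
Per-block:
  b0: def={d,g,y} ue=∅
  b1: def={y} ue={y}
  b2: def={x} ue={y}
  b3: def={d} ue={d}
  b4: def={x,y} ue={g}
  b5: def={g} ue={g}
  b6: def={g,y} ue={g}
  b7: def={d} ue=∅
  b8: def={d,y} ue={d}

Backward fixpoint:
  b0: in=∅ out={d,g,y}
  b1: in={d,g,y} out={d,g,y}
  b2: in={d,g,y} out={d,g,y}
  b3: in={d,g,y} out={d,g,y}
  b4: in={d,g} out={d,g}
  b5: in={d,g} out={d}
  b6: in={d,g} out={d,g,y}
  b7: in=∅ out=∅
  b8: in={d} out=∅

live-out(b3) = ["d", "g", "y"]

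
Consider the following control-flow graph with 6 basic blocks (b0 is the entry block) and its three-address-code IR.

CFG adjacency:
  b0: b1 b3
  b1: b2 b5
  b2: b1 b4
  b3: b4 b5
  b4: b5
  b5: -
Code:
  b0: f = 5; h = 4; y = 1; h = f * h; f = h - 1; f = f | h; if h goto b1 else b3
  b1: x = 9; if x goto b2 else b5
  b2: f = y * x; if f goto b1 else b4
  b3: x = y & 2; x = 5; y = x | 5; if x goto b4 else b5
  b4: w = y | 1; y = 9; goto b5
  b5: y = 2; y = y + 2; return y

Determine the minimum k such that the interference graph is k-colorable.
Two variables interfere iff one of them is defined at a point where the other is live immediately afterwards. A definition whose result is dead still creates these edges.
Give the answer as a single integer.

Answer: 3

Analysis:
def/use:
  b0 def {f,h,y} use ∅
  b1 def {x} use ∅
  b2 def {f} use {x,y}
  b3 def {x,y} use {y}
  b4 def {w,y} use {y}
  b5 def {y} use ∅

Liveness:
  b0 li=∅ lo={y}
  b1 li={y} lo={x,y}
  b2 li={x,y} lo={y}
  b3 li={y} lo={y}
  b4 li={y} lo=∅
  b5 li=∅ lo=∅

Conflict graph:
  f — {h,y}
  h — {f,y}
  w — ∅
  x — {y}
  y — {f,h,x}

Colouring:
  clique {f,h,y} ⇒ need ≥ 3
  3-colouring: R0={w,y}  R1={f,x}  R2={h}
  χ = 3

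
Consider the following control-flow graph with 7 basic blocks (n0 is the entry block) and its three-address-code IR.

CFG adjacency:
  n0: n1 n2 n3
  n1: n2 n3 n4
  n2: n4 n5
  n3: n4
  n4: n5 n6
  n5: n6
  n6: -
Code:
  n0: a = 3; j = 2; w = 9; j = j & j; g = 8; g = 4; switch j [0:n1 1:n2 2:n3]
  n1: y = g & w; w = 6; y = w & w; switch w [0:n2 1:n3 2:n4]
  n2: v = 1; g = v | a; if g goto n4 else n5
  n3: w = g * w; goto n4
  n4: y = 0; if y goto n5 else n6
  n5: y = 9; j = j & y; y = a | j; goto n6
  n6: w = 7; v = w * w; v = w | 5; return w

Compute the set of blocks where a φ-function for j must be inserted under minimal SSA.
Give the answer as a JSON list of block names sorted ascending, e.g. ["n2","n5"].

idom tree: n1←n0 n2←n0 n3←n0 n4←n0 n5←n0 n6←n0
Join-block Dom:
  n2: preds {n0,n1}: {n0} ∩ {n0,n1} = {n0}; idom=n0
  n3: preds {n0,n1}: {n0} ∩ {n0,n1} = {n0}; idom=n0
  n4: preds {n1,n2,n3}: {n0,n1} ∩ {n0,n2} ∩ {n0,n3} = {n0}; idom=n0
  n5: preds {n2,n4}: {n0,n2} ∩ {n0,n4} = {n0}; idom=n0
  n6: preds {n4,n5}: {n0,n4} ∩ {n0,n5} = {n0}; idom=n0

DF walk-up:
  n2←n0: walk · to n0
  n2←n1: walk n1 to n0
  n3←n0: walk · to n0
  n3←n1: walk n1 to n0
  n4←n1: walk n1 to n0
  n4←n2: walk n2 to n0
  n4←n3: walk n3 to n0
  n5←n2: walk n2 to n0
  n5←n4: walk n4 to n0
  n6←n4: walk n4 to n0
  n6←n5: walk n5 to n0
  DF(n0)=∅
  DF(n1)={n2,n3,n4}
  DF(n2)={n4,n5}
  DF(n3)={n4}
  DF(n4)={n5,n6}
  DF(n5)={n6}
  DF(n6)=∅

φ for j: defs {n0,n5}
  DF⁺ = {n6}

Answer: ["n6"]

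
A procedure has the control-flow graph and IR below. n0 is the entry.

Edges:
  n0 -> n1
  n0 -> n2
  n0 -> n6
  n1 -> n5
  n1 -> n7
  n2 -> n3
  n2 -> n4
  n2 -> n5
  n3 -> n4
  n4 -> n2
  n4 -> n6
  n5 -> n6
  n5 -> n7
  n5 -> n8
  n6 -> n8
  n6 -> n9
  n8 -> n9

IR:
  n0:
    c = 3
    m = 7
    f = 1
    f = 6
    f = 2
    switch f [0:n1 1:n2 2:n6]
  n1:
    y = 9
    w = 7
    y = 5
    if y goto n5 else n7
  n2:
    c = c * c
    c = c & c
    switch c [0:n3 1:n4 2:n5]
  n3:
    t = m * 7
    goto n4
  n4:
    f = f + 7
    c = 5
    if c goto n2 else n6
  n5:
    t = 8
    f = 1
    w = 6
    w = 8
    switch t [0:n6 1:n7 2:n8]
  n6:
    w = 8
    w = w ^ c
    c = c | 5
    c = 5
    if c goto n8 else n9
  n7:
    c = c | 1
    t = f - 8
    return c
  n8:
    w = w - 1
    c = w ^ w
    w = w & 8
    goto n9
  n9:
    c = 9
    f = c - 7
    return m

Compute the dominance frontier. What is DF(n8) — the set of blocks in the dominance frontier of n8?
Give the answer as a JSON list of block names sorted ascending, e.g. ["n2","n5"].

Answer: ["n9"]

Derivation:
idom tree: n1←n0 n2←n0 n3←n2 n4←n2 n5←n0 n6←n0 n7←n0 n8←n0 n9←n0
Dom∩ at merges:
  n2: preds {n0,n4}: {n0} ∩ {n0,n2,n4} = {n0}; idom=n0
  n4: preds {n2,n3}: {n0,n2} ∩ {n0,n2,n3} = {n0,n2}; idom=n2
  n5: preds {n1,n2}: {n0,n1} ∩ {n0,n2} = {n0}; idom=n0
  n6: preds {n0,n4,n5}: {n0} ∩ {n0,n2,n4} ∩ {n0,n5} = {n0}; idom=n0
  n7: preds {n1,n5}: {n0,n1} ∩ {n0,n5} = {n0}; idom=n0
  n8: preds {n5,n6}: {n0,n5} ∩ {n0,n6} = {n0}; idom=n0
  n9: preds {n6,n8}: {n0,n6} ∩ {n0,n8} = {n0}; idom=n0

DF derivation:
  join n2 pred n0: · stop@n0
  join n2 pred n4: n4→n2 stop@n0
  join n4 pred n2: · stop@n2
  join n4 pred n3: n3 stop@n2
  join n5 pred n1: n1 stop@n0
  join n5 pred n2: n2 stop@n0
  join n6 pred n0: · stop@n0
  join n6 pred n4: n4→n2 stop@n0
  join n6 pred n5: n5 stop@n0
  join n7 pred n1: n1 stop@n0
  join n7 pred n5: n5 stop@n0
  join n8 pred n5: n5 stop@n0
  join n8 pred n6: n6 stop@n0
  join n9 pred n6: n6 stop@n0
  join n9 pred n8: n8 stop@n0
  n0 → ∅
  n1 → {n5,n7}
  n2 → {n2,n5,n6}
  n3 → {n4}
  n4 → {n2,n6}
  n5 → {n6,n7,n8}
  n6 → {n8,n9}
  n7 → ∅
  n8 → {n9}
  n9 → ∅

DF(n8) = ["n9"]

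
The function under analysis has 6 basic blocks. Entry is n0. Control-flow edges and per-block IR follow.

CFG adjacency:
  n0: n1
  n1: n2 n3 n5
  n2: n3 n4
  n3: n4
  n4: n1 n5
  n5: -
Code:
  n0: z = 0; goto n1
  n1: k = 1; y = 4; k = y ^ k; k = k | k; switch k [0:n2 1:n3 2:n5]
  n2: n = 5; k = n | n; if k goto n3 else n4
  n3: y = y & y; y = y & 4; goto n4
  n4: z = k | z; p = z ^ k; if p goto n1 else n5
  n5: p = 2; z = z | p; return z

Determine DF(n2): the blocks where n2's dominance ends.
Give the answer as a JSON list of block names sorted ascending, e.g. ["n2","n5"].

idom tree: n1←n0 n2←n1 n3←n1 n4←n1 n5←n1
Dom∩ at merges:
  n1: preds {n0,n4}: {n0} ∩ {n0,n1,n4} = {n0}; idom=n0
  n3: preds {n1,n2}: {n0,n1} ∩ {n0,n1,n2} = {n0,n1}; idom=n1
  n4: preds {n2,n3}: {n0,n1,n2} ∩ {n0,n1,n3} = {n0,n1}; idom=n1
  n5: preds {n1,n4}: {n0,n1} ∩ {n0,n1,n4} = {n0,n1}; idom=n1

DF walk-up:
  n1←n0: walk · to n0
  n1←n4: walk n4→n1 to n0
  n3←n1: walk · to n1
  n3←n2: walk n2 to n1
  n4←n2: walk n2 to n1
  n4←n3: walk n3 to n1
  n5←n1: walk · to n1
  n5←n4: walk n4 to n1
  n0: DF=∅
  n1: DF={n1}
  n2: DF={n3,n4}
  n3: DF={n4}
  n4: DF={n1,n5}
  n5: DF=∅

DF(n2) = ["n3", "n4"]

Answer: ["n3", "n4"]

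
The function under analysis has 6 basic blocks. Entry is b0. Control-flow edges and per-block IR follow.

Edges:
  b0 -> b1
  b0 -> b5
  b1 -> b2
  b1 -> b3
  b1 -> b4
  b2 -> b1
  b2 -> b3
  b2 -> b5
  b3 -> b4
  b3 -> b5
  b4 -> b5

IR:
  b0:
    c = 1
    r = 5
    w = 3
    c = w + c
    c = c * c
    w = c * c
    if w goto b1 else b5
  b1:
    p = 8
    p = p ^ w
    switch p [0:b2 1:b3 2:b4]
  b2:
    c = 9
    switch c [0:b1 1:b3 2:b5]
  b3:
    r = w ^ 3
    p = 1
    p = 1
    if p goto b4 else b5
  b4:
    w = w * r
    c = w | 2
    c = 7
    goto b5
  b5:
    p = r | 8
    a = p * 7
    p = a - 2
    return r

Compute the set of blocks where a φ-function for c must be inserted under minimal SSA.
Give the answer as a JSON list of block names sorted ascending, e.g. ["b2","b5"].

idom tree: b1←b0 b2←b1 b3←b1 b4←b1 b5←b0
Dom at joins:
  b1: preds {b0,b2}: {b0} ∩ {b0,b1,b2} = {b0}; idom=b0
  b3: preds {b1,b2}: {b0,b1} ∩ {b0,b1,b2} = {b0,b1}; idom=b1
  b4: preds {b1,b3}: {b0,b1} ∩ {b0,b1,b3} = {b0,b1}; idom=b1
  b5: preds {b0,b2,b3,b4}: {b0} ∩ {b0,b1,b2} ∩ {b0,b1,b3} ∩ {b0,b1,b4} = {b0}; idom=b0

Frontier:
  join b1 pred b0: · stop@b0
  join b1 pred b2: b2→b1 stop@b0
  join b3 pred b1: · stop@b1
  join b3 pred b2: b2 stop@b1
  join b4 pred b1: · stop@b1
  join b4 pred b3: b3 stop@b1
  join b5 pred b0: · stop@b0
  join b5 pred b2: b2→b1 stop@b0
  join b5 pred b3: b3→b1 stop@b0
  join b5 pred b4: b4→b1 stop@b0
  b0 → ∅
  b1 → {b1,b5}
  b2 → {b1,b3,b5}
  b3 → {b4,b5}
  b4 → {b5}
  b5 → ∅

φ for c: defs {b0,b2,b4}
  DF⁺ = {b1,b3,b4,b5}

Answer: ["b1", "b3", "b4", "b5"]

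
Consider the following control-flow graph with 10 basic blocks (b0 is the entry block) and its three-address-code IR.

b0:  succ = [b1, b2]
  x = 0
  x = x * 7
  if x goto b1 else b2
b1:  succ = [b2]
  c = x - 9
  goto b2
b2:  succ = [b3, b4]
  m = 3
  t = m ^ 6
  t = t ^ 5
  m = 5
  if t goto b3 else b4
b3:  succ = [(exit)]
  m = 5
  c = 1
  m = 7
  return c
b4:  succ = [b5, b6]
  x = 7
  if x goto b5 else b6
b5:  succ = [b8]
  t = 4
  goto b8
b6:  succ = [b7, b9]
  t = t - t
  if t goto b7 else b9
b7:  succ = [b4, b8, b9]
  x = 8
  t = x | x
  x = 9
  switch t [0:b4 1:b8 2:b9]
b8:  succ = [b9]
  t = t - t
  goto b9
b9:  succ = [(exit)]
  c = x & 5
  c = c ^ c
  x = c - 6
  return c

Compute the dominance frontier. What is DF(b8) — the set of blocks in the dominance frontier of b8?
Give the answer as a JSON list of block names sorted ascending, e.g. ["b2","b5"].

Answer: ["b9"]

Derivation:
idom tree: b1←b0 b2←b0 b3←b2 b4←b2 b5←b4 b6←b4 b7←b6 b8←b4 b9←b4
Dom at joins:
  b2: preds {b0,b1}: {b0} ∩ {b0,b1} = {b0}; idom=b0
  b4: preds {b2,b7}: {b0,b2} ∩ {b0,b2,b4,b6,b7} = {b0,b2}; idom=b2
  b8: preds {b5,b7}: {b0,b2,b4,b5} ∩ {b0,b2,b4,b6,b7} = {b0,b2,b4}; idom=b4
  b9: preds {b6,b7,b8}: {b0,b2,b4,b6} ∩ {b0,b2,b4,b6,b7} ∩ {b0,b2,b4,b8} = {b0,b2,b4}; idom=b4

DF walk-up:
  b2←b0: walk · to b0
  b2←b1: walk b1 to b0
  b4←b2: walk · to b2
  b4←b7: walk b7→b6→b4 to b2
  b8←b5: walk b5 to b4
  b8←b7: walk b7→b6 to b4
  b9←b6: walk b6 to b4
  b9←b7: walk b7→b6 to b4
  b9←b8: walk b8 to b4
  b0: DF=∅
  b1: DF={b2}
  b2: DF=∅
  b3: DF=∅
  b4: DF={b4}
  b5: DF={b8}
  b6: DF={b4,b8,b9}
  b7: DF={b4,b8,b9}
  b8: DF={b9}
  b9: DF=∅

DF(b8) = ["b9"]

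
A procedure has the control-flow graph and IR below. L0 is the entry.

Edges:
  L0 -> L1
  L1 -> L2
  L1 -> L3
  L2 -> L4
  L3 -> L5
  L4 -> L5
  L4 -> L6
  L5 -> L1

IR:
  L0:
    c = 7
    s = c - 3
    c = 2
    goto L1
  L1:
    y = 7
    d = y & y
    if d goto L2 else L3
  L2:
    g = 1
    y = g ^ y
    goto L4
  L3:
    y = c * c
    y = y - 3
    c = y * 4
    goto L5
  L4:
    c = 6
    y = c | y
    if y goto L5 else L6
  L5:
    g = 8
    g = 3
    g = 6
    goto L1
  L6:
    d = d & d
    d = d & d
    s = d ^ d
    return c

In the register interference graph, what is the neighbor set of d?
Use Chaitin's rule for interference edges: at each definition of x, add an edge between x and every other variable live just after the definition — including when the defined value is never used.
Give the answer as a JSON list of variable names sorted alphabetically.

Block summaries:
  L0: {c,s} / ∅
  L1: {d,y} / ∅
  L2: {g,y} / {y}
  L3: {c,y} / {c}
  L4: {c,y} / {y}
  L5: {g} / ∅
  L6: {d,s} / {c,d}

Liveness:
  live L0: ∅→{c}
  live L1: {c}→{c,d,y}
  live L2: {d,y}→{d,y}
  live L3: {c}→{c}
  live L4: {d,y}→{c,d}
  live L5: {c}→{c}
  live L6: {c,d}→∅

Interference:
  c↔{d,g,s,y}
  d↔{c,g,y}
  g↔{c,d,y}
  s↔{c}
  y↔{c,d,g}

N(d) = ["c", "g", "y"]

Answer: ["c", "g", "y"]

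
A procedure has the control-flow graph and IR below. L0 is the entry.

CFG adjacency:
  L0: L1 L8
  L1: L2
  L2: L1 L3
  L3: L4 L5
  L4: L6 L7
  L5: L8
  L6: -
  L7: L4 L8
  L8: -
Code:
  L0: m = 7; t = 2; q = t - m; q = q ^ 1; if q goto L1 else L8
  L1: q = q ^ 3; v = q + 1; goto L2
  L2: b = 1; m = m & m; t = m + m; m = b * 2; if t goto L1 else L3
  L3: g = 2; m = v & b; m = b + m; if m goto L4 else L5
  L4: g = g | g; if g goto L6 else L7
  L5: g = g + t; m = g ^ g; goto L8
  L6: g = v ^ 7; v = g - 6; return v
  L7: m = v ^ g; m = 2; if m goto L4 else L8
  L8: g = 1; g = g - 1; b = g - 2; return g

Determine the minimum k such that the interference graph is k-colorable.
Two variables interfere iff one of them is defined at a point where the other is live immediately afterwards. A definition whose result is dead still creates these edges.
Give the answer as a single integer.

Per-block:
  L0: {m,q,t} / ∅
  L1: {q,v} / {q}
  L2: {b,m,t} / {m}
  L3: {g,m} / {b,v}
  L4: {g} / {g}
  L5: {g,m} / {g,t}
  L6: {g,v} / {v}
  L7: {m} / {g,v}
  L8: {b,g} / ∅

Liveness:
  L0: in=∅ out={m,q}
  L1: in={m,q} out={m,q,v}
  L2: in={m,q,v} out={b,m,q,t,v}
  L3: in={b,t,v} out={g,t,v}
  L4: in={g,v} out={g,v}
  L5: in={g,t} out=∅
  L6: in={v} out=∅
  L7: in={g,v} out={g,v}
  L8: in=∅ out=∅

Conflict graph:
  b — {g,m,q,t,v}
  g — {b,m,t,v}
  m — {b,g,q,t,v}
  q — {b,m,t,v}
  t — {b,g,m,q,v}
  v — {b,g,m,q,t}

Registers:
  clique {b,g,m,t,v} ⇒ need ≥ 5
  assign b→R0 g→R4 m→R1 q→R4 t→R2 v→R3 — no edge inside a register ⇒ χ ≤ 5
  χ = 5

Answer: 5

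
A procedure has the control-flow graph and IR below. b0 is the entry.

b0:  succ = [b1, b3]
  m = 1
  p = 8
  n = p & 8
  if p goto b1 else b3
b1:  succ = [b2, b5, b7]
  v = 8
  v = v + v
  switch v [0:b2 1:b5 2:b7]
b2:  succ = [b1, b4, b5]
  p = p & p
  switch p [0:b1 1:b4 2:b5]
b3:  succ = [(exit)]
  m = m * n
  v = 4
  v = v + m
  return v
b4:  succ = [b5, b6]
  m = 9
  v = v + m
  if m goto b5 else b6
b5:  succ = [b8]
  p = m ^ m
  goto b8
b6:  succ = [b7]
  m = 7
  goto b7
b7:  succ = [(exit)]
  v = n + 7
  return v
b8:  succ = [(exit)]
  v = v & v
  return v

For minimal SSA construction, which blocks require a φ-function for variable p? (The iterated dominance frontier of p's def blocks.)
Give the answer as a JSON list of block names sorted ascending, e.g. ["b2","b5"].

Answer: ["b1", "b5", "b7"]

Analysis:
idom tree: b1←b0 b2←b1 b3←b0 b4←b2 b5←b1 b6←b4 b7←b1 b8←b5
Join-block Dom:
  b1: preds {b0,b2}: {b0} ∩ {b0,b1,b2} = {b0}; idom=b0
  b5: preds {b1,b2,b4}: {b0,b1} ∩ {b0,b1,b2} ∩ {b0,b1,b2,b4} = {b0,b1}; idom=b1
  b7: preds {b1,b6}: {b0,b1} ∩ {b0,b1,b2,b4,b6} = {b0,b1}; idom=b1

DF derivation:
  b1←b0: walk · to b0
  b1←b2: walk b2→b1 to b0
  b5←b1: walk · to b1
  b5←b2: walk b2 to b1
  b5←b4: walk b4→b2 to b1
  b7←b1: walk · to b1
  b7←b6: walk b6→b4→b2 to b1
  b0: DF=∅
  b1: DF={b1}
  b2: DF={b1,b5,b7}
  b3: DF=∅
  b4: DF={b5,b7}
  b5: DF=∅
  b6: DF={b7}
  b7: DF=∅
  b8: DF=∅

φ for p: defs {b0,b2,b5}
  DF⁺ = {b1,b5,b7}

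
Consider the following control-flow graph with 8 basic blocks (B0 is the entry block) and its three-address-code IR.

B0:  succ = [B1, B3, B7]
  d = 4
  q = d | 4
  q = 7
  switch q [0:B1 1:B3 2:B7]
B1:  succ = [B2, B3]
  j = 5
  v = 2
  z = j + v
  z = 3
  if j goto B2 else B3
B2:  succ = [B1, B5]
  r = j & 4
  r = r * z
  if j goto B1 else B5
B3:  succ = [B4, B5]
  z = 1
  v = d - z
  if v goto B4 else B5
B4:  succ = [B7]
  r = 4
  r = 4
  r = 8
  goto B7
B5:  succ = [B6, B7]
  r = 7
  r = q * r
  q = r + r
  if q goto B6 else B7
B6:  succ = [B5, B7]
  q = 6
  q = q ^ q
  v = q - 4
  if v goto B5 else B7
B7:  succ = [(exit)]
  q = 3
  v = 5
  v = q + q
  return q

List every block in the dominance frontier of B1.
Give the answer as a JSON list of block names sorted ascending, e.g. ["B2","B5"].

idom tree: B1←B0 B2←B1 B3←B0 B4←B3 B5←B0 B6←B5 B7←B0
Join-block Dom:
  B1: preds {B0,B2}: {B0} ∩ {B0,B1,B2} = {B0}; idom=B0
  B3: preds {B0,B1}: {B0} ∩ {B0,B1} = {B0}; idom=B0
  B5: preds {B2,B3,B6}: {B0,B1,B2} ∩ {B0,B3} ∩ {B0,B5,B6} = {B0}; idom=B0
  B7: preds {B0,B4,B5,B6}: {B0} ∩ {B0,B3,B4} ∩ {B0,B5} ∩ {B0,B5,B6} = {B0}; idom=B0

DF walk-up:
  join B1 pred B0: · stop@B0
  join B1 pred B2: B2→B1 stop@B0
  join B3 pred B0: · stop@B0
  join B3 pred B1: B1 stop@B0
  join B5 pred B2: B2→B1 stop@B0
  join B5 pred B3: B3 stop@B0
  join B5 pred B6: B6→B5 stop@B0
  join B7 pred B0: · stop@B0
  join B7 pred B4: B4→B3 stop@B0
  join B7 pred B5: B5 stop@B0
  join B7 pred B6: B6→B5 stop@B0
  B0: DF=∅
  B1: DF={B1,B3,B5}
  B2: DF={B1,B5}
  B3: DF={B5,B7}
  B4: DF={B7}
  B5: DF={B5,B7}
  B6: DF={B5,B7}
  B7: DF=∅

DF(B1) = ["B1", "B3", "B5"]

Answer: ["B1", "B3", "B5"]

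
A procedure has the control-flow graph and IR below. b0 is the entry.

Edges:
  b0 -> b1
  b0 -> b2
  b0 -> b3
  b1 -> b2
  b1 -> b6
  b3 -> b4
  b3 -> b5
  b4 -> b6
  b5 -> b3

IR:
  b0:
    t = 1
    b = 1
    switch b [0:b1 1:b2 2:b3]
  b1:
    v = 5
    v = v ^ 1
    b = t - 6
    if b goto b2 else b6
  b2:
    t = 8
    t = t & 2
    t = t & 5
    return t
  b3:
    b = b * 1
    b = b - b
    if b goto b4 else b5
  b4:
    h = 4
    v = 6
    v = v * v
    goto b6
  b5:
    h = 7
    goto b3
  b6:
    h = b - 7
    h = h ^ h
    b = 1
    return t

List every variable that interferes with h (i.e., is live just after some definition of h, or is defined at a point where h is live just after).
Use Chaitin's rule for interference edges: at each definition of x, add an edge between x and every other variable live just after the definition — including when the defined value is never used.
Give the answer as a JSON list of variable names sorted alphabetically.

Answer: ["b", "t"]

Working:
Per-block:
  b0: {b,t} / ∅
  b1: {b,v} / {t}
  b2: {t} / ∅
  b3: {b} / {b}
  b4: {h,v} / ∅
  b5: {h} / ∅
  b6: {b,h} / {b,t}

Live sets:
  b0 li=∅ lo={b,t}
  b1 li={t} lo={b,t}
  b2 li=∅ lo=∅
  b3 li={b,t} lo={b,t}
  b4 li={b,t} lo={b,t}
  b5 li={b,t} lo={b,t}
  b6 li={b,t} lo=∅

Interfere edges:
  b — {h,t,v}
  h — {b,t}
  t — {b,h,v}
  v — {b,t}

N(h) = ["b", "t"]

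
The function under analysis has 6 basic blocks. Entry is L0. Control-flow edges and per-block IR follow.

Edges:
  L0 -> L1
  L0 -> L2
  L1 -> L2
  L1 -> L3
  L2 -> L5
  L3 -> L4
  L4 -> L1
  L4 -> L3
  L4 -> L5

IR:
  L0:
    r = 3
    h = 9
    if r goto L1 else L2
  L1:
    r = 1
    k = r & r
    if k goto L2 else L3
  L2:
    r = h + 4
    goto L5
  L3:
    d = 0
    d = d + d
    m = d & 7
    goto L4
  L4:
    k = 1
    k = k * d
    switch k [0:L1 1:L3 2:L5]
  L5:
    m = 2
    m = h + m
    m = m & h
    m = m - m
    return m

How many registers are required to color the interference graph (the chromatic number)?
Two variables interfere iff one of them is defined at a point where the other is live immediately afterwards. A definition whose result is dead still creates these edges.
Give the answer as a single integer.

Answer: 3

Working:
def/use:
  L0: def={h,r} ue=∅
  L1: def={k,r} ue=∅
  L2: def={r} ue={h}
  L3: def={d,m} ue=∅
  L4: def={k} ue={d}
  L5: def={m} ue={h}

Live sets:
  live L0: ∅→{h}
  live L1: {h}→{h}
  live L2: {h}→{h}
  live L3: {h}→{d,h}
  live L4: {d,h}→{h}
  live L5: {h}→∅

Interference:
  d↔{h,k,m}
  h↔{d,k,m,r}
  k↔{d,h}
  m↔{d,h}
  r↔{h}

Registers:
  clique {d,h,k} ⇒ need ≥ 3
  assign d→R1 h→R0 k→R2 m→R2 r→R1 — no edge inside a register ⇒ χ ≤ 3
  χ = 3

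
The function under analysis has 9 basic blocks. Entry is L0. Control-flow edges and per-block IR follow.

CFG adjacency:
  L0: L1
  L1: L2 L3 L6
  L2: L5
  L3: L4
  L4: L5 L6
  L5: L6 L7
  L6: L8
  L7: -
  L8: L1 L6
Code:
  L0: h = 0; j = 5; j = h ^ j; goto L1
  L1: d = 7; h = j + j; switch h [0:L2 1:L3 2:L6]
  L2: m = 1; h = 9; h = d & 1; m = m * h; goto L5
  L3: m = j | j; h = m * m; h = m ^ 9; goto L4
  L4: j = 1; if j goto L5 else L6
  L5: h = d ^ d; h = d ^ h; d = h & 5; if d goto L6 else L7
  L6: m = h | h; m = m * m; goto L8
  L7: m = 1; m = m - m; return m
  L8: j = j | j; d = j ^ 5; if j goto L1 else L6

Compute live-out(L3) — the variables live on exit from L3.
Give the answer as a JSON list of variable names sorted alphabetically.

Per-block:
  L0: {h,j} / ∅
  L1: {d,h} / {j}
  L2: {h,m} / {d}
  L3: {h,m} / {j}
  L4: {j} / ∅
  L5: {d,h} / {d}
  L6: {m} / {h}
  L7: {m} / ∅
  L8: {d,j} / {j}

Liveness:
  live L0: ∅→{j}
  live L1: {j}→{d,h,j}
  live L2: {d,j}→{d,j}
  live L3: {d,j}→{d,h}
  live L4: {d,h}→{d,h,j}
  live L5: {d,j}→{h,j}
  live L6: {h,j}→{h,j}
  live L7: ∅→∅
  live L8: {h,j}→{h,j}

live-out(L3) = ["d", "h"]

Answer: ["d", "h"]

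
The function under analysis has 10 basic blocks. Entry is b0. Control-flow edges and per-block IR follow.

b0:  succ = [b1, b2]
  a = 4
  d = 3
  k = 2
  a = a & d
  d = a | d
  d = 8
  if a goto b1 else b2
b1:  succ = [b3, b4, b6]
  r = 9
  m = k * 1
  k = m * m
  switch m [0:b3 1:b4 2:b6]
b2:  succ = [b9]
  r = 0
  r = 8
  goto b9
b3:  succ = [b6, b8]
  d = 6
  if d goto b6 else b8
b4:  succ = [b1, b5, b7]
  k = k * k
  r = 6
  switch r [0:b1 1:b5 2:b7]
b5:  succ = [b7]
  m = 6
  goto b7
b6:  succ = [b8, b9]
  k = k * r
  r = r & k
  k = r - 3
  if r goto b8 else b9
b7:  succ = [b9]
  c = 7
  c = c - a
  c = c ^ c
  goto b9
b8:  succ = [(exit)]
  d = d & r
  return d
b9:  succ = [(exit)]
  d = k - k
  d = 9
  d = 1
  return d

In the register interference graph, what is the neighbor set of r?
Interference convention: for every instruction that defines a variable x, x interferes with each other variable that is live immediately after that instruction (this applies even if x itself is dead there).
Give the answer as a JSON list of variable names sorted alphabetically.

Answer: ["a", "d", "k", "m"]

Analysis:
Block summaries:
  b0 def {a,d,k} use ∅
  b1 def {k,m,r} use {k}
  b2 def {r} use ∅
  b3 def {d} use ∅
  b4 def {k,r} use {k}
  b5 def {m} use ∅
  b6 def {k,r} use {k,r}
  b7 def {c} use {a}
  b8 def {d} use {d,r}
  b9 def {d} use {k}

Backward fixpoint:
  b0: in=∅ out={a,d,k}
  b1: in={a,d,k} out={a,d,k,r}
  b2: in={k} out={k}
  b3: in={k,r} out={d,k,r}
  b4: in={a,d,k} out={a,d,k}
  b5: in={a,k} out={a,k}
  b6: in={d,k,r} out={d,k,r}
  b7: in={a,k} out={k}
  b8: in={d,r} out=∅
  b9: in={k} out=∅

Conflict graph:
  a — {c,d,k,m,r}
  c — {a,k}
  d — {a,k,m,r}
  k — {a,c,d,m,r}
  m — {a,d,k,r}
  r — {a,d,k,m}

N(r) = ["a", "d", "k", "m"]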